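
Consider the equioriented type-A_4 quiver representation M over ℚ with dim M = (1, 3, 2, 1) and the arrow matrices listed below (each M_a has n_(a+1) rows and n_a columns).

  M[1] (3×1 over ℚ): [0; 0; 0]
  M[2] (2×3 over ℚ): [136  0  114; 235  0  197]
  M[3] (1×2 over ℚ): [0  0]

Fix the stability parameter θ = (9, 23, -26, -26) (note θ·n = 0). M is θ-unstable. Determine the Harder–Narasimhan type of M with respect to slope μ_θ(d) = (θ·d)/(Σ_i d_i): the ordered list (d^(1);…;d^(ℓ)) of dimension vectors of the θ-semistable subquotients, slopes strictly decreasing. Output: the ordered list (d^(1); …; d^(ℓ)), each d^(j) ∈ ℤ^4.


Barcode: M ≅ I[1,1], I[2,2], I[2,3]^2, I[4,4]. HN layers by μ_θ (4 steps, strictly decreasing):
  μ^(1)=23; μ^(2)=9; μ^(3)=-3/2; μ^(4)=-26

((0, 1, 0, 0); (1, 0, 0, 0); (0, 2, 2, 0); (0, 0, 0, 1))


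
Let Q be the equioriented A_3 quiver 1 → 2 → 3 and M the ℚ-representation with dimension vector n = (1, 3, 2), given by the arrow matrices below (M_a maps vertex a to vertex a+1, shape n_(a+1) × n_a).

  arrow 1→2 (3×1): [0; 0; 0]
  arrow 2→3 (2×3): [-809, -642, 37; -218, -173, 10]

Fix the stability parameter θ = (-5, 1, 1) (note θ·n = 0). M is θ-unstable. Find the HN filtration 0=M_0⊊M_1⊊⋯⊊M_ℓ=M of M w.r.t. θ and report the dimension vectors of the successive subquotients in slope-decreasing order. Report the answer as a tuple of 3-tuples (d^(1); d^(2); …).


Barcode: M ≅ I[1,1], I[2,2], I[2,3]^2. HN layers by μ_θ (2 steps, strictly decreasing):
  μ^(1)=1; μ^(2)=-5

((0, 3, 2); (1, 0, 0))


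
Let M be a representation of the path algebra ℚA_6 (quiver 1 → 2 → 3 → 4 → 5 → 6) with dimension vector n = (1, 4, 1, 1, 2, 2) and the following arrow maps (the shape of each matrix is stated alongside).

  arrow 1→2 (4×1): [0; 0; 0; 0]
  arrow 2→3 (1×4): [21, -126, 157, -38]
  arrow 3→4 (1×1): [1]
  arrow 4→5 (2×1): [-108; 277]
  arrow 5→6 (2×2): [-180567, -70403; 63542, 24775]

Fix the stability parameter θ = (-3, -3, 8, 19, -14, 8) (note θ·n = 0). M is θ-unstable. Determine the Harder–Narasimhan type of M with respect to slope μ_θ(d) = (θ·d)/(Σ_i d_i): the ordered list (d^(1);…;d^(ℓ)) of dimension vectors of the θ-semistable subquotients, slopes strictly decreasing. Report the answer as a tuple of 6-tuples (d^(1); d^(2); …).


Via rank(M_{q-1}∘⋯∘M_p): M ≅ I[1,1], I[2,2]^3, I[2,6], I[5,6].
μ_θ-semistable layers: μ^(1)=8; μ^(2)=13/3; μ^(3)=-3; μ^(4)=-14

((0, 0, 0, 0, 0, 2); (0, 0, 1, 1, 1, 0); (1, 4, 0, 0, 0, 0); (0, 0, 0, 0, 1, 0))


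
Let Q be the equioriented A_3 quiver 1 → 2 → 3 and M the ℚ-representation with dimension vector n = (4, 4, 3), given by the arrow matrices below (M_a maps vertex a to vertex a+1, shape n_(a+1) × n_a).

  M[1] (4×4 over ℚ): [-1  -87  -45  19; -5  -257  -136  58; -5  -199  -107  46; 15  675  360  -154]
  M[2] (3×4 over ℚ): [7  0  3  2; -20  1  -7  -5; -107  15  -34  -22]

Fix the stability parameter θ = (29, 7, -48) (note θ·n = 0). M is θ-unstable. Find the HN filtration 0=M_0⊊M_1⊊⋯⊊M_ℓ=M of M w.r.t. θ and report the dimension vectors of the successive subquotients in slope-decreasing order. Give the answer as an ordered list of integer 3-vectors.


Interval decomposition of M: I[1,1], I[1,3]^3, I[2,2].
HN type (ℓ=3): μ^(1)=29; μ^(2)=7; μ^(3)=-4

((1, 0, 0); (0, 1, 0); (3, 3, 3))


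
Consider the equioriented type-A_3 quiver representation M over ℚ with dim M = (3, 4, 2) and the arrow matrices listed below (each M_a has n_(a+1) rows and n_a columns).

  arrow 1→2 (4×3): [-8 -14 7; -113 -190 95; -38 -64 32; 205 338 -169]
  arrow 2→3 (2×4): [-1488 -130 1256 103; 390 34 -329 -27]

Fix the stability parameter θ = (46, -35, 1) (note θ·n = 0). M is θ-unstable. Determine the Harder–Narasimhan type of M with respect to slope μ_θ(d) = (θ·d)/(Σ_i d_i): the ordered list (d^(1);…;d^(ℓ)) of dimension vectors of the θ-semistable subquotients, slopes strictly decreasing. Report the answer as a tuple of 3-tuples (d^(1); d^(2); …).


Via rank(M_{q-1}∘⋯∘M_p): M ≅ I[1,1], I[1,2], I[1,3], I[2,2], I[2,3].
μ_θ-semistable layers: μ^(1)=46; μ^(2)=11/2; μ^(3)=4; μ^(4)=1; μ^(5)=-35

((1, 0, 0); (1, 1, 0); (1, 1, 1); (0, 0, 1); (0, 2, 0))


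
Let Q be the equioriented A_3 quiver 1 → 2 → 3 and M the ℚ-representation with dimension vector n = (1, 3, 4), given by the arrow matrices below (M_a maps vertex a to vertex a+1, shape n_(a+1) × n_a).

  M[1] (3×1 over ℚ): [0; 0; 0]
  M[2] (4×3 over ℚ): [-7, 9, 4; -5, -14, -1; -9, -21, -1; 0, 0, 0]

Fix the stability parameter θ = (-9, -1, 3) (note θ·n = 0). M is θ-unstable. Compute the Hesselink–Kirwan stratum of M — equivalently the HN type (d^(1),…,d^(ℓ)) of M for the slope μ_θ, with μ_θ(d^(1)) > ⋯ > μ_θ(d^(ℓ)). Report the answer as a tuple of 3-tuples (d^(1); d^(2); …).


Barcode: M ≅ I[1,1], I[2,3]^3, I[3,3]. HN layers by μ_θ (3 steps, strictly decreasing):
  μ^(1)=3; μ^(2)=-1; μ^(3)=-9

((0, 0, 4); (0, 3, 0); (1, 0, 0))


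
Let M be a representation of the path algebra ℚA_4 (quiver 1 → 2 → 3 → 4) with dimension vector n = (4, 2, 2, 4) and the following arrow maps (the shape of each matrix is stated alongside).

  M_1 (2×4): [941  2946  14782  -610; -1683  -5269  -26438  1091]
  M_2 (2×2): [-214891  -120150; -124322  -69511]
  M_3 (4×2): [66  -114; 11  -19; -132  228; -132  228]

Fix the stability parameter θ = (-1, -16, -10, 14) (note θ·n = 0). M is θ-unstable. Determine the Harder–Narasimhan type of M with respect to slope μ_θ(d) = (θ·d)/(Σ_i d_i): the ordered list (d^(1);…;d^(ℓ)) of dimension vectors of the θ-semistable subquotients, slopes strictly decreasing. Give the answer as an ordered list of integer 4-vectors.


Via rank(M_{q-1}∘⋯∘M_p): M ≅ I[1,1]^2, I[1,3], I[1,4], I[4,4]^3.
μ_θ-semistable layers: μ^(1)=14; μ^(2)=-1; μ^(3)=-9

((0, 0, 0, 4); (2, 0, 0, 0); (2, 2, 2, 0))


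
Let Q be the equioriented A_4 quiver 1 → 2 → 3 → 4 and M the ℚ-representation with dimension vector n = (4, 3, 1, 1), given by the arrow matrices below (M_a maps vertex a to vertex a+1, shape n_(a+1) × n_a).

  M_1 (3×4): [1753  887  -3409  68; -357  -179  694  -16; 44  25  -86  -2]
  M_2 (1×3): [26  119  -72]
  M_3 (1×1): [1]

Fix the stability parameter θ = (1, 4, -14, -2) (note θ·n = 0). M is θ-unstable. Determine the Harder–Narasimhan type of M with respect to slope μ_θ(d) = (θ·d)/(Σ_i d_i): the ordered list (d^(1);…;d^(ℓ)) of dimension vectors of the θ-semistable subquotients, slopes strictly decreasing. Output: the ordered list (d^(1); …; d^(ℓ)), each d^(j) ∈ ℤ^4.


Interval decomposition of M: I[1,1], I[1,2]^2, I[1,4].
HN type (ℓ=4): μ^(1)=4; μ^(2)=1; μ^(3)=-2; μ^(4)=-3

((0, 2, 0, 0); (3, 0, 0, 0); (0, 0, 0, 1); (1, 1, 1, 0))


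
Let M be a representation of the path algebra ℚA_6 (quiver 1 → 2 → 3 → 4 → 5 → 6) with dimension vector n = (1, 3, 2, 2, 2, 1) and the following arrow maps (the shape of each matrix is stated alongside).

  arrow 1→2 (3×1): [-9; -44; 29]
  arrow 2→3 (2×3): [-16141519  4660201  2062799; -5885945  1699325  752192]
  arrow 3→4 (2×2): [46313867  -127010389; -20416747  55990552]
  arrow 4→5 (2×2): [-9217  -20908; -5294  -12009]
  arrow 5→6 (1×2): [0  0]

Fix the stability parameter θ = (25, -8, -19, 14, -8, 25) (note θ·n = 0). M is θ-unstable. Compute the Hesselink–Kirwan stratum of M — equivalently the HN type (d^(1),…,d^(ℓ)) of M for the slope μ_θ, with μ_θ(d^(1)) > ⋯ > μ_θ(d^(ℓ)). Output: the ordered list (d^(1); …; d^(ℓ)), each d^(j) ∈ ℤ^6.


Barcode: M ≅ I[1,5], I[2,2], I[2,5], I[6,6]. HN layers by μ_θ (5 steps, strictly decreasing):
  μ^(1)=25; μ^(2)=3; μ^(3)=-2/3; μ^(4)=-8; μ^(5)=-27/2

((0, 0, 0, 0, 0, 1); (0, 0, 0, 2, 2, 0); (1, 1, 1, 0, 0, 0); (0, 1, 0, 0, 0, 0); (0, 1, 1, 0, 0, 0))


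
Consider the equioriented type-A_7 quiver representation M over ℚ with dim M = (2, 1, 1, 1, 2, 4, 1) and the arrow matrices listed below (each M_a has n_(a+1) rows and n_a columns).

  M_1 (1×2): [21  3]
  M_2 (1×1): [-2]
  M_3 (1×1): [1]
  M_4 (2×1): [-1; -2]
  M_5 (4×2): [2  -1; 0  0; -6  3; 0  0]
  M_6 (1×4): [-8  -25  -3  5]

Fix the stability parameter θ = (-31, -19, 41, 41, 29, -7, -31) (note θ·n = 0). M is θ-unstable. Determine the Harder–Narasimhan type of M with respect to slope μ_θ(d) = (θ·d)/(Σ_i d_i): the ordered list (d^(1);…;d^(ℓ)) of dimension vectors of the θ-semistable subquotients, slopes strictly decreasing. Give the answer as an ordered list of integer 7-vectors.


Barcode: M ≅ I[1,1], I[1,5], I[5,7], I[6,6]^3. HN layers by μ_θ (5 steps, strictly decreasing):
  μ^(1)=37; μ^(2)=-3; μ^(3)=-7; μ^(4)=-19; μ^(5)=-31

((0, 0, 1, 1, 1, 0, 0); (0, 0, 0, 0, 1, 1, 1); (0, 0, 0, 0, 0, 3, 0); (0, 1, 0, 0, 0, 0, 0); (2, 0, 0, 0, 0, 0, 0))


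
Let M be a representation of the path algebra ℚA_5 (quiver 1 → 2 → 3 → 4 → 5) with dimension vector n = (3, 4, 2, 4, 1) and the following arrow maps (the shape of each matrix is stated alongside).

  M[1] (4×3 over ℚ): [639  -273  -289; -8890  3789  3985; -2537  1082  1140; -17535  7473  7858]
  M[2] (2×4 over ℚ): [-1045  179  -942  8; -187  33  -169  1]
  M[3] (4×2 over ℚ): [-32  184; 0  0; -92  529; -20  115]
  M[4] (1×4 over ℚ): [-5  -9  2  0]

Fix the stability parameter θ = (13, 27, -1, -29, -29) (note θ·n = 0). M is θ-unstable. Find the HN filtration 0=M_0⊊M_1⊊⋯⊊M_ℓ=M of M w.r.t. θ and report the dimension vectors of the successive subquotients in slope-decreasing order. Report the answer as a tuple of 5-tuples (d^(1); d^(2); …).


Interval decomposition of M: I[1,2], I[1,3], I[1,5], I[2,2], I[4,4]^3.
HN type (ℓ=4): μ^(1)=27; μ^(2)=13; μ^(3)=-19/5; μ^(4)=-29

((0, 2, 0, 0, 0); (2, 1, 1, 0, 0); (1, 1, 1, 1, 1); (0, 0, 0, 3, 0))


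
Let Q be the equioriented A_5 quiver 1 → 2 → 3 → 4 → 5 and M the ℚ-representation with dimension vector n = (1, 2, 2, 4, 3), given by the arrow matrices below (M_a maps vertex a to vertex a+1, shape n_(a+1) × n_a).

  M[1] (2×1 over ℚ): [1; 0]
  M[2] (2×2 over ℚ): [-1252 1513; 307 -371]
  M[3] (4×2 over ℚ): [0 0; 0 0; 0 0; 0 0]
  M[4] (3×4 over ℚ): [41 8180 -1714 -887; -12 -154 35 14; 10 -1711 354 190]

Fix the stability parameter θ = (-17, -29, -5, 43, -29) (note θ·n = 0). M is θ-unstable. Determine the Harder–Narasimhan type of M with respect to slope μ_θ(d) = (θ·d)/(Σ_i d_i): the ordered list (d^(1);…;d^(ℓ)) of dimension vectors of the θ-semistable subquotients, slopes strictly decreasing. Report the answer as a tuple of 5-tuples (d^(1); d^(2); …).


Interval decomposition of M: I[1,3], I[2,3], I[4,4], I[4,5]^3.
HN type (ℓ=5): μ^(1)=43; μ^(2)=7; μ^(3)=-5; μ^(4)=-23; μ^(5)=-29

((0, 0, 0, 1, 0); (0, 0, 0, 3, 3); (0, 0, 2, 0, 0); (1, 1, 0, 0, 0); (0, 1, 0, 0, 0))


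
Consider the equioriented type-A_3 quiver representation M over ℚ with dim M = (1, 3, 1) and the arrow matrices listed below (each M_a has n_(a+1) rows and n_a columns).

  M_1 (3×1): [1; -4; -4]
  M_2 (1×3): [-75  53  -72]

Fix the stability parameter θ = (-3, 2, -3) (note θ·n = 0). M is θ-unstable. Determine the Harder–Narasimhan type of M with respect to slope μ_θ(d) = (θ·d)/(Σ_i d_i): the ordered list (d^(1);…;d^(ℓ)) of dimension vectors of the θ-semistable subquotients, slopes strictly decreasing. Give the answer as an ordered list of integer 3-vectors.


Barcode: M ≅ I[1,3], I[2,2]^2. HN layers by μ_θ (3 steps, strictly decreasing):
  μ^(1)=2; μ^(2)=-1/2; μ^(3)=-3

((0, 2, 0); (0, 1, 1); (1, 0, 0))


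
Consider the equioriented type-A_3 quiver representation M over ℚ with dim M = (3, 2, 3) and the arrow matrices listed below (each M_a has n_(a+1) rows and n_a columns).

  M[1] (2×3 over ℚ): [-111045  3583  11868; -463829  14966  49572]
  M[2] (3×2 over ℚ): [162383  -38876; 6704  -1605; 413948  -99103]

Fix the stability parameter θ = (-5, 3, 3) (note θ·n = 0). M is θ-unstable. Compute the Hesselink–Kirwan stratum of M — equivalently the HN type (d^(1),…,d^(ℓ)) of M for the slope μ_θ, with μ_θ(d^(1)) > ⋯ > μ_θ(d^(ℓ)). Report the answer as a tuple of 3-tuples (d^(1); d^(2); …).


Interval decomposition of M: I[1,1], I[1,3]^2, I[3,3].
HN type (ℓ=2): μ^(1)=3; μ^(2)=-5

((0, 2, 3); (3, 0, 0))


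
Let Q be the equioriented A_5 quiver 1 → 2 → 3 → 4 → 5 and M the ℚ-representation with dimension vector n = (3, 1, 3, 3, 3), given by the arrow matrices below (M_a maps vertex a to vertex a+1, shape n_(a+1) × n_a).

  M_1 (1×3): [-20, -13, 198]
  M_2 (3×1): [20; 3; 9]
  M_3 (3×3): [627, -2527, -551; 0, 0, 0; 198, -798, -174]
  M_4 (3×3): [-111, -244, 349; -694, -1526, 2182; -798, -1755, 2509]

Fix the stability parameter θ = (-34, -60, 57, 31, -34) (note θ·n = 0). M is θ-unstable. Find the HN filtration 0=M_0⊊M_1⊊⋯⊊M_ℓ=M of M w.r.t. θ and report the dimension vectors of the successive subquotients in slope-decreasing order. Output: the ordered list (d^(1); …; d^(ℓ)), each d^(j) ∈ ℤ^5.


Via rank(M_{q-1}∘⋯∘M_p): M ≅ I[1,1]^2, I[1,3], I[3,3], I[3,5], I[4,5]^2.
μ_θ-semistable layers: μ^(1)=57; μ^(2)=18; μ^(3)=-3/2; μ^(4)=-34; μ^(5)=-47

((0, 0, 2, 0, 0); (0, 0, 1, 1, 1); (0, 0, 0, 2, 2); (2, 0, 0, 0, 0); (1, 1, 0, 0, 0))


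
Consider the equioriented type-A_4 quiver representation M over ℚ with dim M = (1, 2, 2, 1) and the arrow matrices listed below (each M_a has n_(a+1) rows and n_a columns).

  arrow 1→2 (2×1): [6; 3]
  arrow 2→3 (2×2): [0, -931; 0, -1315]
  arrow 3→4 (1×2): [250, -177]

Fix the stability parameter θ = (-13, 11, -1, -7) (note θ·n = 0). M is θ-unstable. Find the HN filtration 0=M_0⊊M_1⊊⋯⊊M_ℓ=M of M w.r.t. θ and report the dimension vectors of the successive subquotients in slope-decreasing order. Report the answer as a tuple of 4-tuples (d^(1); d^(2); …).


Barcode: M ≅ I[1,4], I[2,2], I[3,3]. HN layers by μ_θ (4 steps, strictly decreasing):
  μ^(1)=11; μ^(2)=1; μ^(3)=-1; μ^(4)=-13

((0, 1, 0, 0); (0, 1, 1, 1); (0, 0, 1, 0); (1, 0, 0, 0))


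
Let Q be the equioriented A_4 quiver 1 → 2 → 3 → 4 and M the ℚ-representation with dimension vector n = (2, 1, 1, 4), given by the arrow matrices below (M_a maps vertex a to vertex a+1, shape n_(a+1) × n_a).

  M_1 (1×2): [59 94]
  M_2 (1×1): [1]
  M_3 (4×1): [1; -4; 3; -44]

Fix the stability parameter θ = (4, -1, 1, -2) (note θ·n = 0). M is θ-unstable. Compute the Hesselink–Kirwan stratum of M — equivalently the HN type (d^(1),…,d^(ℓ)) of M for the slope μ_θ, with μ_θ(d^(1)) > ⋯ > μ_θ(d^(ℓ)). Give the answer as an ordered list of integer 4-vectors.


Barcode: M ≅ I[1,1], I[1,4], I[4,4]^3. HN layers by μ_θ (3 steps, strictly decreasing):
  μ^(1)=4; μ^(2)=1/2; μ^(3)=-2

((1, 0, 0, 0); (1, 1, 1, 1); (0, 0, 0, 3))


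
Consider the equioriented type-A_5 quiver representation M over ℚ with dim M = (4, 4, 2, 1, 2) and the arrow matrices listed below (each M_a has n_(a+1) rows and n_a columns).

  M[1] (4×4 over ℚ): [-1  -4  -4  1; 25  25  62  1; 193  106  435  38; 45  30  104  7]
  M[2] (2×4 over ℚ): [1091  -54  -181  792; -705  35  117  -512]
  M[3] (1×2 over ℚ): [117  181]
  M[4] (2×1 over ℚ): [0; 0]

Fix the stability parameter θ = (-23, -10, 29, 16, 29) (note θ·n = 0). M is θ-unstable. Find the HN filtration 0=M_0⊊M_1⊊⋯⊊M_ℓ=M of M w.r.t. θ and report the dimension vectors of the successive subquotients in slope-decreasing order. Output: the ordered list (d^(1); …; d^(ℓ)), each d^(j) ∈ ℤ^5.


Barcode: M ≅ I[1,1], I[1,2], I[1,3], I[1,4], I[2,2], I[5,5]^2. HN layers by μ_θ (4 steps, strictly decreasing):
  μ^(1)=29; μ^(2)=45/2; μ^(3)=-10; μ^(4)=-23

((0, 0, 1, 0, 2); (0, 0, 1, 1, 0); (0, 4, 0, 0, 0); (4, 0, 0, 0, 0))


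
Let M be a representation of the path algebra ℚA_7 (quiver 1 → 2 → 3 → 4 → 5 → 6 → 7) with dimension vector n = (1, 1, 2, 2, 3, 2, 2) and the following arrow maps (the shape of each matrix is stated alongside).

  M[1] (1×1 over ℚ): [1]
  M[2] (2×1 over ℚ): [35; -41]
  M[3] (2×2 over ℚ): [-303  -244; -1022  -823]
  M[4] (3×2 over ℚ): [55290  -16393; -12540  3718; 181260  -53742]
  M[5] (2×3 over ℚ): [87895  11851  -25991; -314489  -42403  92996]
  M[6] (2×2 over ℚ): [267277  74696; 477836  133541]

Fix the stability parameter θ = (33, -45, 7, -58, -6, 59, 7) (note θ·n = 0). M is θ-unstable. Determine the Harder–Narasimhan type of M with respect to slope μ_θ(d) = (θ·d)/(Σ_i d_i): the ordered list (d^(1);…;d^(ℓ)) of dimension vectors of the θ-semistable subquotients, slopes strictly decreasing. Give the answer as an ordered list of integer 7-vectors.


Via rank(M_{q-1}∘⋯∘M_p): M ≅ I[1,7], I[3,4], I[5,5], I[5,7].
μ_θ-semistable layers: μ^(1)=33; μ^(2)=-6; μ^(3)=-63/4; μ^(4)=-51/2

((0, 0, 0, 0, 0, 2, 2); (0, 0, 0, 0, 3, 0, 0); (1, 1, 1, 1, 0, 0, 0); (0, 0, 1, 1, 0, 0, 0))


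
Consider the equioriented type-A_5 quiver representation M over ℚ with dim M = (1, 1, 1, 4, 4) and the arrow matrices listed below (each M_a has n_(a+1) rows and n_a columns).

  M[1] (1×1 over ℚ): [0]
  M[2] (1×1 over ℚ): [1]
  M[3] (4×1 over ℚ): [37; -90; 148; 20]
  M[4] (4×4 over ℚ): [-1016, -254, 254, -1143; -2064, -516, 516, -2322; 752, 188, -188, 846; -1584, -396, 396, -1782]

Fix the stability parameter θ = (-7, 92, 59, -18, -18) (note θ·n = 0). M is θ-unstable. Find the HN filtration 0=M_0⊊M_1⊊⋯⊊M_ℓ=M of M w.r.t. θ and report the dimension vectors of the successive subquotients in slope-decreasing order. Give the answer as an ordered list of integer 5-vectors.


Barcode: M ≅ I[1,1], I[2,4], I[4,4]^2, I[4,5], I[5,5]^3. HN layers by μ_θ (3 steps, strictly decreasing):
  μ^(1)=133/3; μ^(2)=-7; μ^(3)=-18

((0, 1, 1, 1, 0); (1, 0, 0, 0, 0); (0, 0, 0, 3, 4))


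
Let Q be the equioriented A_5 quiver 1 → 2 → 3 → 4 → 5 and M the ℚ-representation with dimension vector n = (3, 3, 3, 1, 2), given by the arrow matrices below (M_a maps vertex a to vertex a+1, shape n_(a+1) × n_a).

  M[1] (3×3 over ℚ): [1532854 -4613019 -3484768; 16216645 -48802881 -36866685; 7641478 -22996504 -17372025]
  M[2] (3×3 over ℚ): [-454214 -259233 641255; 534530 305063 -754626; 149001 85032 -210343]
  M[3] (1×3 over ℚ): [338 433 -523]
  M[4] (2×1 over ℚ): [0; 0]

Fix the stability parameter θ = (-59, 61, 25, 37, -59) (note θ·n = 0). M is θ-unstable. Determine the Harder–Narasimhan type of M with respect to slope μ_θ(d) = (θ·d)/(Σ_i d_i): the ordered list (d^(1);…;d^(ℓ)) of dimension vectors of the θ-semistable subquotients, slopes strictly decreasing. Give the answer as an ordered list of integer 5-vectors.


Barcode: M ≅ I[1,3]^2, I[1,4], I[5,5]^2. HN layers by μ_θ (3 steps, strictly decreasing):
  μ^(1)=43; μ^(2)=41; μ^(3)=-59

((0, 2, 2, 0, 0); (0, 1, 1, 1, 0); (3, 0, 0, 0, 2))


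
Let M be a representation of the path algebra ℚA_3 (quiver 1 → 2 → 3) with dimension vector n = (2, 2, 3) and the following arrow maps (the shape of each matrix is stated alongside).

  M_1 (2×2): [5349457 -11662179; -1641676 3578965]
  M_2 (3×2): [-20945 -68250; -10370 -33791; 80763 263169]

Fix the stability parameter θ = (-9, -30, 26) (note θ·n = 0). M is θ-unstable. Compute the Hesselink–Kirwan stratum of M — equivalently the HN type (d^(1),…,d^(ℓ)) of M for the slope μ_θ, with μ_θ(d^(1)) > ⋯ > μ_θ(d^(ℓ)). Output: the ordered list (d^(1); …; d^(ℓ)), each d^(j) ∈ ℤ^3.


Interval decomposition of M: I[1,3]^2, I[3,3].
HN type (ℓ=2): μ^(1)=26; μ^(2)=-39/2

((0, 0, 3); (2, 2, 0))


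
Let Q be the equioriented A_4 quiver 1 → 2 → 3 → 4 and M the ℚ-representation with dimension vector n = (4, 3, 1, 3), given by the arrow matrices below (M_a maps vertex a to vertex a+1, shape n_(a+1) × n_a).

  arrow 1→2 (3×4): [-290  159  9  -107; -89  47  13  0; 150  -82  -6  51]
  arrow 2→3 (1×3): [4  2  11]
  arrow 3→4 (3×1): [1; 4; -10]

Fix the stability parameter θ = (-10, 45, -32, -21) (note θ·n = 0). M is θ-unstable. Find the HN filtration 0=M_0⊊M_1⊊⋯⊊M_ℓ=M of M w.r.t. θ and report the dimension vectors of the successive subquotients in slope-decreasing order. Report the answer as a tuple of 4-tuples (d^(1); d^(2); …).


Interval decomposition of M: I[1,1], I[1,2]^2, I[1,4], I[4,4]^2.
HN type (ℓ=4): μ^(1)=45; μ^(2)=-8/3; μ^(3)=-10; μ^(4)=-21

((0, 2, 0, 0); (0, 1, 1, 1); (4, 0, 0, 0); (0, 0, 0, 2))


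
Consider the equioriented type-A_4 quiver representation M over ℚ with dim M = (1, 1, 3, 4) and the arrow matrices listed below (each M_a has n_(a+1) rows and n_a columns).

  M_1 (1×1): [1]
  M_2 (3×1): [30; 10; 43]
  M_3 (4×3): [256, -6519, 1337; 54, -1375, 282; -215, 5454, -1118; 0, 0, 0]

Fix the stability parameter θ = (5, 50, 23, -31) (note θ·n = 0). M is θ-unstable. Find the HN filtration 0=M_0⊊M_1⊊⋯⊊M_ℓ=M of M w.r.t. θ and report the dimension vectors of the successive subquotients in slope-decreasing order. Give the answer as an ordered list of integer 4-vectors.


Barcode: M ≅ I[1,4], I[3,4]^2, I[4,4]. HN layers by μ_θ (4 steps, strictly decreasing):
  μ^(1)=14; μ^(2)=5; μ^(3)=-4; μ^(4)=-31

((0, 1, 1, 1); (1, 0, 0, 0); (0, 0, 2, 2); (0, 0, 0, 1))


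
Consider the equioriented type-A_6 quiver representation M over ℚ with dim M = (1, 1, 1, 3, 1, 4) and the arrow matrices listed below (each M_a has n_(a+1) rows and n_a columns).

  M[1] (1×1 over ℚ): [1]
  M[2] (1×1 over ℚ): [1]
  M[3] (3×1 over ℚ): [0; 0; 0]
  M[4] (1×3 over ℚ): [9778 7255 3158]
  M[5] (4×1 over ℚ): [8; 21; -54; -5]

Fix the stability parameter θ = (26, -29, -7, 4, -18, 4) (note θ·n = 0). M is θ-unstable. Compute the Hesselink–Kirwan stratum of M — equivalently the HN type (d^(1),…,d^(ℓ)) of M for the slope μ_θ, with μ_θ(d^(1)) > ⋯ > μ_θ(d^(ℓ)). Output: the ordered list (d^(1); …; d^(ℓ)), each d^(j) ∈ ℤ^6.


Interval decomposition of M: I[1,3], I[4,4]^2, I[4,6], I[6,6]^3.
HN type (ℓ=3): μ^(1)=4; μ^(2)=-10/3; μ^(3)=-7

((0, 0, 0, 2, 0, 4); (1, 1, 1, 0, 0, 0); (0, 0, 0, 1, 1, 0))


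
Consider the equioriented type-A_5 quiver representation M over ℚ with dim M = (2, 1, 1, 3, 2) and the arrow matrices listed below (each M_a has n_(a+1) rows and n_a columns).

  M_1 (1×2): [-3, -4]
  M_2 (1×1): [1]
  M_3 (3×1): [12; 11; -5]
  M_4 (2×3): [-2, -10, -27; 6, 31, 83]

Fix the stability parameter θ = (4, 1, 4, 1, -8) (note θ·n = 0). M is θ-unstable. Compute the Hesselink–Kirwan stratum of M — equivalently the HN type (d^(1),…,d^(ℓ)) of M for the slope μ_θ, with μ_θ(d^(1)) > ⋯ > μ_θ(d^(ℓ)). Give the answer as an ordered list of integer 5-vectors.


Interval decomposition of M: I[1,1], I[1,5], I[4,4], I[4,5].
HN type (ℓ=4): μ^(1)=4; μ^(2)=1; μ^(3)=2/5; μ^(4)=-7/2

((1, 0, 0, 0, 0); (0, 0, 0, 1, 0); (1, 1, 1, 1, 1); (0, 0, 0, 1, 1))


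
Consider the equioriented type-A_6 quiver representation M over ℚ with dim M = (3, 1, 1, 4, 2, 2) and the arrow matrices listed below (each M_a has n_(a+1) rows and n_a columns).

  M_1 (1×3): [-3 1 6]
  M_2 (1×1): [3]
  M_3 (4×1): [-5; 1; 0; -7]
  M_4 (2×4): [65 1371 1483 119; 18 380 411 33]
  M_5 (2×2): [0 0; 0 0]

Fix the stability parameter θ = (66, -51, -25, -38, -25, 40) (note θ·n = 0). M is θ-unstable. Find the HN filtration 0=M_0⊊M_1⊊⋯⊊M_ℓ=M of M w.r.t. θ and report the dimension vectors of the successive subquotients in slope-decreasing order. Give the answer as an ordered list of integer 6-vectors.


Interval decomposition of M: I[1,1]^2, I[1,5], I[4,4]^2, I[4,5], I[6,6]^2.
HN type (ℓ=5): μ^(1)=66; μ^(2)=40; μ^(3)=-73/5; μ^(4)=-25; μ^(5)=-38

((2, 0, 0, 0, 0, 0); (0, 0, 0, 0, 0, 2); (1, 1, 1, 1, 1, 0); (0, 0, 0, 0, 1, 0); (0, 0, 0, 3, 0, 0))


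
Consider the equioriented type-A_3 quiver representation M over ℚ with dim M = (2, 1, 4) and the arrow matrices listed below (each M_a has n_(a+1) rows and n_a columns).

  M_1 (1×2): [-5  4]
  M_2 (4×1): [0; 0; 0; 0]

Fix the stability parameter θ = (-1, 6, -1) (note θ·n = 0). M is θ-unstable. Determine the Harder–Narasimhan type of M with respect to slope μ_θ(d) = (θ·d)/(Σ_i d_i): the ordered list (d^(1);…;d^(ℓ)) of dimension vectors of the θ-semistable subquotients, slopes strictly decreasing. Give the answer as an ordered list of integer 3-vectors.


Interval decomposition of M: I[1,1], I[1,2], I[3,3]^4.
HN type (ℓ=2): μ^(1)=6; μ^(2)=-1

((0, 1, 0); (2, 0, 4))


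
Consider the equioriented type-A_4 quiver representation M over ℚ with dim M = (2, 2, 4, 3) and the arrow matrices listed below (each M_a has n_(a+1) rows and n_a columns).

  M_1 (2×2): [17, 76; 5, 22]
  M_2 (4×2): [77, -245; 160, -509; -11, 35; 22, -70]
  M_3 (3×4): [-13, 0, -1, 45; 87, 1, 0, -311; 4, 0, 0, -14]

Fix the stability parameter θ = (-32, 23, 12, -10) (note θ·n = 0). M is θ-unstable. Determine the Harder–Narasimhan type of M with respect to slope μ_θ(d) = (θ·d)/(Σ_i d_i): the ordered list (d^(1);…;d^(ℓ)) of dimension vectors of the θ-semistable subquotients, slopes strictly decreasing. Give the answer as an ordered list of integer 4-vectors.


Barcode: M ≅ I[1,3], I[1,4], I[3,4]^2. HN layers by μ_θ (4 steps, strictly decreasing):
  μ^(1)=35/2; μ^(2)=25/3; μ^(3)=1; μ^(4)=-32

((0, 1, 1, 0); (0, 1, 1, 1); (0, 0, 2, 2); (2, 0, 0, 0))


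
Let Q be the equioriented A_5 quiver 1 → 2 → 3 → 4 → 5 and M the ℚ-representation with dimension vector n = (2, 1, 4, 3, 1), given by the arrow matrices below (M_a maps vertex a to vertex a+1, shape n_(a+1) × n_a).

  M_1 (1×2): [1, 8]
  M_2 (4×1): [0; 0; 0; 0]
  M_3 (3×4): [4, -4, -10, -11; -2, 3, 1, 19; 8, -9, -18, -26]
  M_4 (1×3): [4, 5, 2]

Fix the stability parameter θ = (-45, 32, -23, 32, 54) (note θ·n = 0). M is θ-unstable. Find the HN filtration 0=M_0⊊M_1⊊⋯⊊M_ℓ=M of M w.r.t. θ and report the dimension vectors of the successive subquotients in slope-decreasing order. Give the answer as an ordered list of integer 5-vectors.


Via rank(M_{q-1}∘⋯∘M_p): M ≅ I[1,1], I[1,2], I[3,3], I[3,4]^2, I[3,5].
μ_θ-semistable layers: μ^(1)=54; μ^(2)=32; μ^(3)=-23; μ^(4)=-45

((0, 0, 0, 0, 1); (0, 1, 0, 3, 0); (0, 0, 4, 0, 0); (2, 0, 0, 0, 0))


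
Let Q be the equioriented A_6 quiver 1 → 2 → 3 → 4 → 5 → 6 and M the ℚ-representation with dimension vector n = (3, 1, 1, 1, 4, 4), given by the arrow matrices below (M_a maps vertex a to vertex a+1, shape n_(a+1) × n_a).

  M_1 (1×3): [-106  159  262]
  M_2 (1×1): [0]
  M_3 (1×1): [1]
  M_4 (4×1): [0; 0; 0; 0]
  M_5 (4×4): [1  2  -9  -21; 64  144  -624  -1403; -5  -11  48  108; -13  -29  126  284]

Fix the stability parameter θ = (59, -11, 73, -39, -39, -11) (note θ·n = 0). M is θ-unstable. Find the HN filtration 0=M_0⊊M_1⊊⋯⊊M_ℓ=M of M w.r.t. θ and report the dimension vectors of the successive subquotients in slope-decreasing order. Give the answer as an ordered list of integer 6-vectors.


Via rank(M_{q-1}∘⋯∘M_p): M ≅ I[1,1]^2, I[1,2], I[3,4], I[5,5], I[5,6]^3, I[6,6].
μ_θ-semistable layers: μ^(1)=59; μ^(2)=24; μ^(3)=17; μ^(4)=-11; μ^(5)=-39

((2, 0, 0, 0, 0, 0); (1, 1, 0, 0, 0, 0); (0, 0, 1, 1, 0, 0); (0, 0, 0, 0, 0, 4); (0, 0, 0, 0, 4, 0))


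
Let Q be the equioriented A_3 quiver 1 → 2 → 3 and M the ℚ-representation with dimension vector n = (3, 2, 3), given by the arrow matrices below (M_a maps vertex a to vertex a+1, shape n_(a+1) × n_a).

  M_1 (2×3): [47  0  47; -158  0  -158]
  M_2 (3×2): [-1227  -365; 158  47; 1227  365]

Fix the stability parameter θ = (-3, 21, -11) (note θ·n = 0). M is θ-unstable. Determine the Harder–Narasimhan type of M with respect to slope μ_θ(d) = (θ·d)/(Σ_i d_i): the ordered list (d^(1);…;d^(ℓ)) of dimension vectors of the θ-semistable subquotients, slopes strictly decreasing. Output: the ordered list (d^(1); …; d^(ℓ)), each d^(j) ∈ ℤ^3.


Barcode: M ≅ I[1,1]^2, I[1,3], I[2,3], I[3,3]. HN layers by μ_θ (3 steps, strictly decreasing):
  μ^(1)=5; μ^(2)=-3; μ^(3)=-11

((0, 2, 2); (3, 0, 0); (0, 0, 1))


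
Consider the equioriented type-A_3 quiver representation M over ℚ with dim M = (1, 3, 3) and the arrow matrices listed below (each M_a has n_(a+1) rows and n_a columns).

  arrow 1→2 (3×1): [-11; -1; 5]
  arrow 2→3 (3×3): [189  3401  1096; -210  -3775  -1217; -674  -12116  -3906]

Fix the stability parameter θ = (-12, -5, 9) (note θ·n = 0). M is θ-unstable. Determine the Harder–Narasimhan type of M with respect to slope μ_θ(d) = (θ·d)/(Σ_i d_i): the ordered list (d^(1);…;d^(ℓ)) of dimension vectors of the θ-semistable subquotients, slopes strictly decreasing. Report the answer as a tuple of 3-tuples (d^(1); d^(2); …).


Barcode: M ≅ I[1,2], I[2,3]^2, I[3,3]. HN layers by μ_θ (3 steps, strictly decreasing):
  μ^(1)=9; μ^(2)=-5; μ^(3)=-12

((0, 0, 3); (0, 3, 0); (1, 0, 0))


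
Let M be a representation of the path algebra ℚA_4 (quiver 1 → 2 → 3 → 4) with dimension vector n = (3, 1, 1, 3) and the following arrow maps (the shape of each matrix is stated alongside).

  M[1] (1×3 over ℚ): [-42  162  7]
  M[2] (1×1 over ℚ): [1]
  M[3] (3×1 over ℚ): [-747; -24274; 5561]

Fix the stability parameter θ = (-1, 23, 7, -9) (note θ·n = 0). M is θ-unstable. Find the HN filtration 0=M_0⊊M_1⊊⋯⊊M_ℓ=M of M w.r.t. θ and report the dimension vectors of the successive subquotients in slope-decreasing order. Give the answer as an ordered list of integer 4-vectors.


Interval decomposition of M: I[1,1]^2, I[1,4], I[4,4]^2.
HN type (ℓ=3): μ^(1)=7; μ^(2)=-1; μ^(3)=-9

((0, 1, 1, 1); (3, 0, 0, 0); (0, 0, 0, 2))


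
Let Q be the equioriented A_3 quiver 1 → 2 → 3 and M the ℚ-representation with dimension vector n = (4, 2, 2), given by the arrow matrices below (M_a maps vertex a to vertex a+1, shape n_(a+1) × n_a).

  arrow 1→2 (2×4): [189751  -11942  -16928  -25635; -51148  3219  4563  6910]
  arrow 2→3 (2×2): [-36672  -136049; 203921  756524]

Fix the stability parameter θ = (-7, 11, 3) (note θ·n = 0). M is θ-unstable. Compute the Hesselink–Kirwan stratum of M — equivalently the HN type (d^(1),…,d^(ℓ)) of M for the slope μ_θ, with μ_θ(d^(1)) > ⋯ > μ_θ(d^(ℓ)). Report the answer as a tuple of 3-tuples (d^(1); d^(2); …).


Via rank(M_{q-1}∘⋯∘M_p): M ≅ I[1,1]^2, I[1,3]^2.
μ_θ-semistable layers: μ^(1)=7; μ^(2)=-7

((0, 2, 2); (4, 0, 0))


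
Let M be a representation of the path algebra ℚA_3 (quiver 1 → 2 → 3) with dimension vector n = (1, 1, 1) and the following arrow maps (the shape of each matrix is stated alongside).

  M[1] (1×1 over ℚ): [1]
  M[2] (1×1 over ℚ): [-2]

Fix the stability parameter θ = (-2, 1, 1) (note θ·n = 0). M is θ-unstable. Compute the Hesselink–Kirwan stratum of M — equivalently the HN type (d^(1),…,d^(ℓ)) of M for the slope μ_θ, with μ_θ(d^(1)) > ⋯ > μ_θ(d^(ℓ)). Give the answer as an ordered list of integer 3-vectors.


Via rank(M_{q-1}∘⋯∘M_p): M ≅ I[1,3].
μ_θ-semistable layers: μ^(1)=1; μ^(2)=-2

((0, 1, 1); (1, 0, 0))


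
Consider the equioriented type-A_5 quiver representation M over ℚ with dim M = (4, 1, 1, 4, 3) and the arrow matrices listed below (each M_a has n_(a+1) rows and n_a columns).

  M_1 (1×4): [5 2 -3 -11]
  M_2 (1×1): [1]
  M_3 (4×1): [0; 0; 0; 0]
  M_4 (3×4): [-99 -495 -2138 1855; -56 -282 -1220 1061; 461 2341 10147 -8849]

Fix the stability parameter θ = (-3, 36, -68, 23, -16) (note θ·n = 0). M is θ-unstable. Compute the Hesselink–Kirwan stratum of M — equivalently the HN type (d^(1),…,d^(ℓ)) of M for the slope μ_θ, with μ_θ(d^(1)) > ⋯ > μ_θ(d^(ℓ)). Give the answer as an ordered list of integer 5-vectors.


Barcode: M ≅ I[1,1]^3, I[1,3], I[4,4], I[4,5]^3. HN layers by μ_θ (4 steps, strictly decreasing):
  μ^(1)=23; μ^(2)=7/2; μ^(3)=-3; μ^(4)=-35/3

((0, 0, 0, 1, 0); (0, 0, 0, 3, 3); (3, 0, 0, 0, 0); (1, 1, 1, 0, 0))


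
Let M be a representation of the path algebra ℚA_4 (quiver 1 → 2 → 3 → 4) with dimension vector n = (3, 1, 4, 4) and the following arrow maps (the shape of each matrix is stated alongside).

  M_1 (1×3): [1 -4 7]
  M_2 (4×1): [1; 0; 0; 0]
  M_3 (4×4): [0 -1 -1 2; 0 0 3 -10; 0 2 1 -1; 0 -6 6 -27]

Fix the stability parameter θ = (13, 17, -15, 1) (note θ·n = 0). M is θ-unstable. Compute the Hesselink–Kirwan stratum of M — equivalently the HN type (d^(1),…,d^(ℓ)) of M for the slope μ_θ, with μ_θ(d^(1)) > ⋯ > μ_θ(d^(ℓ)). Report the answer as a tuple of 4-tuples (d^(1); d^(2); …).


Via rank(M_{q-1}∘⋯∘M_p): M ≅ I[1,1]^2, I[1,3], I[3,4]^3, I[4,4].
μ_θ-semistable layers: μ^(1)=13; μ^(2)=5; μ^(3)=1; μ^(4)=-15

((2, 0, 0, 0); (1, 1, 1, 0); (0, 0, 0, 4); (0, 0, 3, 0))


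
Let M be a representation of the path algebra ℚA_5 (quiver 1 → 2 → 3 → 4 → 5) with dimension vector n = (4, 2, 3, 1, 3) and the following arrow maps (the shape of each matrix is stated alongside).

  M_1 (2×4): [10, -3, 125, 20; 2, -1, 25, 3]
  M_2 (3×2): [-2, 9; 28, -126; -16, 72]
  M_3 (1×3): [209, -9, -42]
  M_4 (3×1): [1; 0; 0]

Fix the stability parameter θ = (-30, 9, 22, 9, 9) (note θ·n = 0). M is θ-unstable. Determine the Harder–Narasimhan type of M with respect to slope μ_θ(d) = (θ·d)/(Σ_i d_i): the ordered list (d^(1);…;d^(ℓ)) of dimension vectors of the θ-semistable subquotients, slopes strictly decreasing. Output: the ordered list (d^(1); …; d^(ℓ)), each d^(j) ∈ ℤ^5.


Via rank(M_{q-1}∘⋯∘M_p): M ≅ I[1,1]^2, I[1,2], I[1,5], I[3,3]^2, I[5,5]^2.
μ_θ-semistable layers: μ^(1)=22; μ^(2)=40/3; μ^(3)=9; μ^(4)=-30

((0, 0, 2, 0, 0); (0, 0, 1, 1, 1); (0, 2, 0, 0, 2); (4, 0, 0, 0, 0))


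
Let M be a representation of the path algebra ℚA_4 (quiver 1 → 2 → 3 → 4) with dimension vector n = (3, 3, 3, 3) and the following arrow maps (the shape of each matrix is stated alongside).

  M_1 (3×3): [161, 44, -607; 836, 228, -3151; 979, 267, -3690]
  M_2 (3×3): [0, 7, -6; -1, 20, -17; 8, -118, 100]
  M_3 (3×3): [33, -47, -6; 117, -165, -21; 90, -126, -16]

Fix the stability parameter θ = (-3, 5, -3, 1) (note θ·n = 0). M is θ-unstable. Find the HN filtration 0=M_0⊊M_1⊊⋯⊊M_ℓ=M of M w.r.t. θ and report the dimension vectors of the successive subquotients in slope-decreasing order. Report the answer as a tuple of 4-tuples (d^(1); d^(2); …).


Barcode: M ≅ I[1,2], I[1,3], I[1,4], I[3,4], I[4,4]. HN layers by μ_θ (3 steps, strictly decreasing):
  μ^(1)=5; μ^(2)=1; μ^(3)=-3

((0, 1, 0, 0); (0, 2, 2, 3); (3, 0, 1, 0))


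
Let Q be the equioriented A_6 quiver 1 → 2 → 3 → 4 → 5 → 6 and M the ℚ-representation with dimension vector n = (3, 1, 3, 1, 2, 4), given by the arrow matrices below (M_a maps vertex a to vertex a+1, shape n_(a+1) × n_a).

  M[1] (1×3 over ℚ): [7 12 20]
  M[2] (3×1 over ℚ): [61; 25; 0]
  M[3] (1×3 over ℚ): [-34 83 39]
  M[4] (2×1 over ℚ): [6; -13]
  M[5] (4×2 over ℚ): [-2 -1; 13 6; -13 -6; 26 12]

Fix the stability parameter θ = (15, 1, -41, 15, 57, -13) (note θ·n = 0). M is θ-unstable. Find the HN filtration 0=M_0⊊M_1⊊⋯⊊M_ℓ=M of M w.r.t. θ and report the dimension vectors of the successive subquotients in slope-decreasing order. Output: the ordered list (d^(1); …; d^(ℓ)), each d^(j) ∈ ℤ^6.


Barcode: M ≅ I[1,1]^2, I[1,6], I[3,3]^2, I[5,6], I[6,6]^2. HN layers by μ_θ (5 steps, strictly decreasing):
  μ^(1)=22; μ^(2)=15; μ^(3)=-25/3; μ^(4)=-13; μ^(5)=-41

((0, 0, 0, 0, 2, 2); (2, 0, 0, 1, 0, 0); (1, 1, 1, 0, 0, 0); (0, 0, 0, 0, 0, 2); (0, 0, 2, 0, 0, 0))


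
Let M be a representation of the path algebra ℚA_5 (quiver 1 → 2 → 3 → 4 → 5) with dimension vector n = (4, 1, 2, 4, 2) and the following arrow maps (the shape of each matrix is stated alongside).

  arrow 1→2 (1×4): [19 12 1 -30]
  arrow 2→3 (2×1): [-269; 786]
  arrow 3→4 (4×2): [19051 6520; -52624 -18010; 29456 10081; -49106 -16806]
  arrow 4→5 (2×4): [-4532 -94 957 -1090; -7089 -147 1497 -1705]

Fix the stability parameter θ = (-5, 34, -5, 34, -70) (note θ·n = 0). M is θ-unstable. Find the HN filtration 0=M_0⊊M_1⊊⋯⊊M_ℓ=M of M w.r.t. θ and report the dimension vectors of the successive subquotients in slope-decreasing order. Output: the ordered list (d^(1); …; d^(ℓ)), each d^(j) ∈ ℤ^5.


Via rank(M_{q-1}∘⋯∘M_p): M ≅ I[1,1]^3, I[1,5], I[3,5], I[4,4]^2.
μ_θ-semistable layers: μ^(1)=34; μ^(2)=-7/4; μ^(3)=-5; μ^(4)=-41/3

((0, 0, 0, 2, 0); (0, 1, 1, 1, 1); (4, 0, 0, 0, 0); (0, 0, 1, 1, 1))


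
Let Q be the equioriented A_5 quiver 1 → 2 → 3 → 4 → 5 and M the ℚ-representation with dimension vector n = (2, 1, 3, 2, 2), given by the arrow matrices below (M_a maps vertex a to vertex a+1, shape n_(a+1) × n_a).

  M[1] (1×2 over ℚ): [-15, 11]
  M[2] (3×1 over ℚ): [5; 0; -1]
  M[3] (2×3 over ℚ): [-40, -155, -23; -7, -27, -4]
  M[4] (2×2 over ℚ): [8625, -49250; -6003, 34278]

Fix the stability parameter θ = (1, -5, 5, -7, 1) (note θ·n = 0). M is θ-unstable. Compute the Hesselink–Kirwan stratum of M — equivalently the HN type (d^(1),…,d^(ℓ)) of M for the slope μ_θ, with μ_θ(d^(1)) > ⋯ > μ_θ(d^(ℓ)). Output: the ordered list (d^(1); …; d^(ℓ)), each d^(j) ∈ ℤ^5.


Via rank(M_{q-1}∘⋯∘M_p): M ≅ I[1,1], I[1,5], I[3,3], I[3,4], I[5,5].
μ_θ-semistable layers: μ^(1)=5; μ^(2)=1; μ^(3)=-1; μ^(4)=-2

((0, 0, 1, 0, 0); (1, 0, 0, 0, 2); (0, 0, 2, 2, 0); (1, 1, 0, 0, 0))


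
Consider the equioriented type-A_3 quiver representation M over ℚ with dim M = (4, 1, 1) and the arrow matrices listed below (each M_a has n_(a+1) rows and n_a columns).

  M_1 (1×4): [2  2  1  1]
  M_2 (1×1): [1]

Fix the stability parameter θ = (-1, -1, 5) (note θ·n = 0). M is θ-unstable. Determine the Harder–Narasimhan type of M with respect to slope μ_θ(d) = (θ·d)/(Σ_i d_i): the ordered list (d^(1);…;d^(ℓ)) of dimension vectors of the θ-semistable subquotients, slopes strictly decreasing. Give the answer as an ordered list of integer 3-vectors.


Via rank(M_{q-1}∘⋯∘M_p): M ≅ I[1,1]^3, I[1,3].
μ_θ-semistable layers: μ^(1)=5; μ^(2)=-1

((0, 0, 1); (4, 1, 0))


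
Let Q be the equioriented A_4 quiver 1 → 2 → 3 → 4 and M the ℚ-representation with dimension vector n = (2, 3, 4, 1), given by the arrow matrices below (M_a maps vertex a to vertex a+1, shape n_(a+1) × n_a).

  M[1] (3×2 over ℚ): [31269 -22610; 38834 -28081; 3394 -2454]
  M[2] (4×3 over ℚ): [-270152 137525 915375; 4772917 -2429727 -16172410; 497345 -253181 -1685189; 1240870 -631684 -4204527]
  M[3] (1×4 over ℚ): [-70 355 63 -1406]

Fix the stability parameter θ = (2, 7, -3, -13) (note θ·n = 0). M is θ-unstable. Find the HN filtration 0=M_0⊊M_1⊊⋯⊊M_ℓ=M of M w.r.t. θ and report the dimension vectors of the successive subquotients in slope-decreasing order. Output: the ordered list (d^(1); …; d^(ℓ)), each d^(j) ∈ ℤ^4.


Interval decomposition of M: I[1,3], I[1,4], I[2,3], I[3,3].
HN type (ℓ=3): μ^(1)=2; μ^(2)=-7/4; μ^(3)=-3

((1, 2, 2, 0); (1, 1, 1, 1); (0, 0, 1, 0))


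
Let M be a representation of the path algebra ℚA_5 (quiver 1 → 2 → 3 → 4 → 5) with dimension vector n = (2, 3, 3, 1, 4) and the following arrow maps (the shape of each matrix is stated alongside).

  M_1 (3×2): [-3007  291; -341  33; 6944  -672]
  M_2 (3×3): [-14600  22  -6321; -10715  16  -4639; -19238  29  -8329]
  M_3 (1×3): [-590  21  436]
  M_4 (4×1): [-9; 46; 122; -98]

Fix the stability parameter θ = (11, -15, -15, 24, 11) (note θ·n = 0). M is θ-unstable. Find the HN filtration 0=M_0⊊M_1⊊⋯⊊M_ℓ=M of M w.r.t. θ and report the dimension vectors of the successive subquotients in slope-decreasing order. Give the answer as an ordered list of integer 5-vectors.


Barcode: M ≅ I[1,1], I[1,5], I[2,3]^2, I[5,5]^3. HN layers by μ_θ (4 steps, strictly decreasing):
  μ^(1)=35/2; μ^(2)=11; μ^(3)=-19/3; μ^(4)=-15

((0, 0, 0, 1, 1); (1, 0, 0, 0, 3); (1, 1, 1, 0, 0); (0, 2, 2, 0, 0))
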